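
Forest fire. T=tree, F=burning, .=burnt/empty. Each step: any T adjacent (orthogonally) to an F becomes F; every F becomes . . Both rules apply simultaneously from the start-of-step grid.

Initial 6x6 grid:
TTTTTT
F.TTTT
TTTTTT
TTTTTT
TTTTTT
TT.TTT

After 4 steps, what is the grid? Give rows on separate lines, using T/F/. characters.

Step 1: 2 trees catch fire, 1 burn out
  FTTTTT
  ..TTTT
  FTTTTT
  TTTTTT
  TTTTTT
  TT.TTT
Step 2: 3 trees catch fire, 2 burn out
  .FTTTT
  ..TTTT
  .FTTTT
  FTTTTT
  TTTTTT
  TT.TTT
Step 3: 4 trees catch fire, 3 burn out
  ..FTTT
  ..TTTT
  ..FTTT
  .FTTTT
  FTTTTT
  TT.TTT
Step 4: 6 trees catch fire, 4 burn out
  ...FTT
  ..FTTT
  ...FTT
  ..FTTT
  .FTTTT
  FT.TTT

...FTT
..FTTT
...FTT
..FTTT
.FTTTT
FT.TTT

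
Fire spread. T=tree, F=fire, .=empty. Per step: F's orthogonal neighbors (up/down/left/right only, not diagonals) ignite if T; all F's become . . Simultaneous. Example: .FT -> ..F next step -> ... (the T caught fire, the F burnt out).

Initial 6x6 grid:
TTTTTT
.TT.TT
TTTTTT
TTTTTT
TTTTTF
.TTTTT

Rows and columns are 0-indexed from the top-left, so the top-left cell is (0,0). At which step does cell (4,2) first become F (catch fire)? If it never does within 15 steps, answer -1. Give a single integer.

Step 1: cell (4,2)='T' (+3 fires, +1 burnt)
Step 2: cell (4,2)='T' (+4 fires, +3 burnt)
Step 3: cell (4,2)='F' (+5 fires, +4 burnt)
  -> target ignites at step 3
Step 4: cell (4,2)='.' (+6 fires, +5 burnt)
Step 5: cell (4,2)='.' (+5 fires, +6 burnt)
Step 6: cell (4,2)='.' (+4 fires, +5 burnt)
Step 7: cell (4,2)='.' (+3 fires, +4 burnt)
Step 8: cell (4,2)='.' (+1 fires, +3 burnt)
Step 9: cell (4,2)='.' (+1 fires, +1 burnt)
Step 10: cell (4,2)='.' (+0 fires, +1 burnt)
  fire out at step 10

3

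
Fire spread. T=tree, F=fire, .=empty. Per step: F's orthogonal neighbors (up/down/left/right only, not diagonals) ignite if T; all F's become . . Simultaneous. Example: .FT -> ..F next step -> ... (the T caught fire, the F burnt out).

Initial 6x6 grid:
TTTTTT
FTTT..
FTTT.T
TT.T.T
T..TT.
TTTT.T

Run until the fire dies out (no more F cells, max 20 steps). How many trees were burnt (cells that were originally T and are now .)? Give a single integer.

Step 1: +4 fires, +2 burnt (F count now 4)
Step 2: +5 fires, +4 burnt (F count now 5)
Step 3: +4 fires, +5 burnt (F count now 4)
Step 4: +3 fires, +4 burnt (F count now 3)
Step 5: +3 fires, +3 burnt (F count now 3)
Step 6: +3 fires, +3 burnt (F count now 3)
Step 7: +0 fires, +3 burnt (F count now 0)
Fire out after step 7
Initially T: 25, now '.': 33
Total burnt (originally-T cells now '.'): 22

Answer: 22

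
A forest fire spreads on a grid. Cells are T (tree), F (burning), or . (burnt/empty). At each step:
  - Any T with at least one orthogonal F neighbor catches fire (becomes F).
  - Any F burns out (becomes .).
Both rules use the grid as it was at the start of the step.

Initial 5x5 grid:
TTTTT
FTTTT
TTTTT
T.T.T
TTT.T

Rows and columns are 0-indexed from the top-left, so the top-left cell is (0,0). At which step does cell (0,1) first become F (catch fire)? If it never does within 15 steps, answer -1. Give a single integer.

Step 1: cell (0,1)='T' (+3 fires, +1 burnt)
Step 2: cell (0,1)='F' (+4 fires, +3 burnt)
  -> target ignites at step 2
Step 3: cell (0,1)='.' (+4 fires, +4 burnt)
Step 4: cell (0,1)='.' (+5 fires, +4 burnt)
Step 5: cell (0,1)='.' (+3 fires, +5 burnt)
Step 6: cell (0,1)='.' (+1 fires, +3 burnt)
Step 7: cell (0,1)='.' (+1 fires, +1 burnt)
Step 8: cell (0,1)='.' (+0 fires, +1 burnt)
  fire out at step 8

2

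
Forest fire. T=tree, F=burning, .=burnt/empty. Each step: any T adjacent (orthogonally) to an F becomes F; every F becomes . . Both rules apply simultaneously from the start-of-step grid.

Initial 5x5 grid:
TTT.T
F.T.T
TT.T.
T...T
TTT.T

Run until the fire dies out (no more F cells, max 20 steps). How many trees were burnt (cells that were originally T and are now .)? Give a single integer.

Answer: 10

Derivation:
Step 1: +2 fires, +1 burnt (F count now 2)
Step 2: +3 fires, +2 burnt (F count now 3)
Step 3: +2 fires, +3 burnt (F count now 2)
Step 4: +2 fires, +2 burnt (F count now 2)
Step 5: +1 fires, +2 burnt (F count now 1)
Step 6: +0 fires, +1 burnt (F count now 0)
Fire out after step 6
Initially T: 15, now '.': 20
Total burnt (originally-T cells now '.'): 10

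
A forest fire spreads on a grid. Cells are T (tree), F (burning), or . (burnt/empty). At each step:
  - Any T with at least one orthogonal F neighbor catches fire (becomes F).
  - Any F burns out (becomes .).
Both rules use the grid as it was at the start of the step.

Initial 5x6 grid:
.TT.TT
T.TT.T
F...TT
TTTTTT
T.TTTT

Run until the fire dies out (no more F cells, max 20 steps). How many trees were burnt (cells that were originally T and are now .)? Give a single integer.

Answer: 17

Derivation:
Step 1: +2 fires, +1 burnt (F count now 2)
Step 2: +2 fires, +2 burnt (F count now 2)
Step 3: +1 fires, +2 burnt (F count now 1)
Step 4: +2 fires, +1 burnt (F count now 2)
Step 5: +2 fires, +2 burnt (F count now 2)
Step 6: +3 fires, +2 burnt (F count now 3)
Step 7: +2 fires, +3 burnt (F count now 2)
Step 8: +1 fires, +2 burnt (F count now 1)
Step 9: +1 fires, +1 burnt (F count now 1)
Step 10: +1 fires, +1 burnt (F count now 1)
Step 11: +0 fires, +1 burnt (F count now 0)
Fire out after step 11
Initially T: 21, now '.': 26
Total burnt (originally-T cells now '.'): 17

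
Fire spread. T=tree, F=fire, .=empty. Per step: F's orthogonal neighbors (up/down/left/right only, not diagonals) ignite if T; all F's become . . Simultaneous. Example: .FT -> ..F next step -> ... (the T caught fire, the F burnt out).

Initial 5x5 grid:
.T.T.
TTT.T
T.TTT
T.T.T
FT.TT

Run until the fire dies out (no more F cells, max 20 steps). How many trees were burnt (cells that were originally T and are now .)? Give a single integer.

Step 1: +2 fires, +1 burnt (F count now 2)
Step 2: +1 fires, +2 burnt (F count now 1)
Step 3: +1 fires, +1 burnt (F count now 1)
Step 4: +1 fires, +1 burnt (F count now 1)
Step 5: +2 fires, +1 burnt (F count now 2)
Step 6: +1 fires, +2 burnt (F count now 1)
Step 7: +2 fires, +1 burnt (F count now 2)
Step 8: +1 fires, +2 burnt (F count now 1)
Step 9: +2 fires, +1 burnt (F count now 2)
Step 10: +1 fires, +2 burnt (F count now 1)
Step 11: +1 fires, +1 burnt (F count now 1)
Step 12: +0 fires, +1 burnt (F count now 0)
Fire out after step 12
Initially T: 16, now '.': 24
Total burnt (originally-T cells now '.'): 15

Answer: 15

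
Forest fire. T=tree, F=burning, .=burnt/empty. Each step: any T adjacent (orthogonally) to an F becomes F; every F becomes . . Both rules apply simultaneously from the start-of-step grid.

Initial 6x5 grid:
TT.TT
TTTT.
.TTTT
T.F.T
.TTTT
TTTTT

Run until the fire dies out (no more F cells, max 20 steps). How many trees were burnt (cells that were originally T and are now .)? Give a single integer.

Answer: 22

Derivation:
Step 1: +2 fires, +1 burnt (F count now 2)
Step 2: +6 fires, +2 burnt (F count now 6)
Step 3: +6 fires, +6 burnt (F count now 6)
Step 4: +6 fires, +6 burnt (F count now 6)
Step 5: +2 fires, +6 burnt (F count now 2)
Step 6: +0 fires, +2 burnt (F count now 0)
Fire out after step 6
Initially T: 23, now '.': 29
Total burnt (originally-T cells now '.'): 22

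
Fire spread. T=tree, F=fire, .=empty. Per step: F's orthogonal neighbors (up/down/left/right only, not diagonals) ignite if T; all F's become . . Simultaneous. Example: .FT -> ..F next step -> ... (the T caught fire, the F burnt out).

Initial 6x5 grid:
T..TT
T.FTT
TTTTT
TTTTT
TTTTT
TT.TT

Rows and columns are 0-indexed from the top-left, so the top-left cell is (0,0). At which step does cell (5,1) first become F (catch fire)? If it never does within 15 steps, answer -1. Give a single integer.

Step 1: cell (5,1)='T' (+2 fires, +1 burnt)
Step 2: cell (5,1)='T' (+5 fires, +2 burnt)
Step 3: cell (5,1)='T' (+6 fires, +5 burnt)
Step 4: cell (5,1)='T' (+5 fires, +6 burnt)
Step 5: cell (5,1)='F' (+5 fires, +5 burnt)
  -> target ignites at step 5
Step 6: cell (5,1)='.' (+2 fires, +5 burnt)
Step 7: cell (5,1)='.' (+0 fires, +2 burnt)
  fire out at step 7

5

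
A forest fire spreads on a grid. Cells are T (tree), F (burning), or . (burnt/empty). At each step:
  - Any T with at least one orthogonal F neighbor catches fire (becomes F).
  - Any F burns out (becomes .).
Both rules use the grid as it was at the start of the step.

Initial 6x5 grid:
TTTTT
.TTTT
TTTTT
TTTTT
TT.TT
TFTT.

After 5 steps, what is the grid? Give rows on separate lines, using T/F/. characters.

Step 1: 3 trees catch fire, 1 burn out
  TTTTT
  .TTTT
  TTTTT
  TTTTT
  TF.TT
  F.FT.
Step 2: 3 trees catch fire, 3 burn out
  TTTTT
  .TTTT
  TTTTT
  TFTTT
  F..TT
  ...F.
Step 3: 4 trees catch fire, 3 burn out
  TTTTT
  .TTTT
  TFTTT
  F.FTT
  ...FT
  .....
Step 4: 5 trees catch fire, 4 burn out
  TTTTT
  .FTTT
  F.FTT
  ...FT
  ....F
  .....
Step 5: 4 trees catch fire, 5 burn out
  TFTTT
  ..FTT
  ...FT
  ....F
  .....
  .....

TFTTT
..FTT
...FT
....F
.....
.....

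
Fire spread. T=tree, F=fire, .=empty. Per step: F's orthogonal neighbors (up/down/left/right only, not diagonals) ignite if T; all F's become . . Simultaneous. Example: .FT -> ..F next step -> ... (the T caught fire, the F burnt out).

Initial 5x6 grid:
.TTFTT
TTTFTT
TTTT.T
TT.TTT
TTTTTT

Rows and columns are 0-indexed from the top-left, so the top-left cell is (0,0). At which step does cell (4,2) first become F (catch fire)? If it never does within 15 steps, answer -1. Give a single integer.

Step 1: cell (4,2)='T' (+5 fires, +2 burnt)
Step 2: cell (4,2)='T' (+6 fires, +5 burnt)
Step 3: cell (4,2)='T' (+5 fires, +6 burnt)
Step 4: cell (4,2)='F' (+5 fires, +5 burnt)
  -> target ignites at step 4
Step 5: cell (4,2)='.' (+3 fires, +5 burnt)
Step 6: cell (4,2)='.' (+1 fires, +3 burnt)
Step 7: cell (4,2)='.' (+0 fires, +1 burnt)
  fire out at step 7

4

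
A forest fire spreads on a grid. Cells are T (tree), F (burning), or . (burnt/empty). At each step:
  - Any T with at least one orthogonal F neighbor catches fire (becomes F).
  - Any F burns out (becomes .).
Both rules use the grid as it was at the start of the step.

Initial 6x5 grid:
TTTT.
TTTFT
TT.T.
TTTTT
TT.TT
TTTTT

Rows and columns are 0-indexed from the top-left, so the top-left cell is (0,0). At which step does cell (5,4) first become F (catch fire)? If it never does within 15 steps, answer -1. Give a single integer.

Step 1: cell (5,4)='T' (+4 fires, +1 burnt)
Step 2: cell (5,4)='T' (+3 fires, +4 burnt)
Step 3: cell (5,4)='T' (+6 fires, +3 burnt)
Step 4: cell (5,4)='T' (+5 fires, +6 burnt)
Step 5: cell (5,4)='F' (+4 fires, +5 burnt)
  -> target ignites at step 5
Step 6: cell (5,4)='.' (+2 fires, +4 burnt)
Step 7: cell (5,4)='.' (+1 fires, +2 burnt)
Step 8: cell (5,4)='.' (+0 fires, +1 burnt)
  fire out at step 8

5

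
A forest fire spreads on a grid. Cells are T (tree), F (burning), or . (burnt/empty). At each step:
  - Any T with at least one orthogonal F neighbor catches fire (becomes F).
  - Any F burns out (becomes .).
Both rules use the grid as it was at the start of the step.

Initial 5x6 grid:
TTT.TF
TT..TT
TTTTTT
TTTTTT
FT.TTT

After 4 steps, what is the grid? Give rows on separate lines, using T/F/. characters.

Step 1: 4 trees catch fire, 2 burn out
  TTT.F.
  TT..TF
  TTTTTT
  FTTTTT
  .F.TTT
Step 2: 4 trees catch fire, 4 burn out
  TTT...
  TT..F.
  FTTTTF
  .FTTTT
  ...TTT
Step 3: 5 trees catch fire, 4 burn out
  TTT...
  FT....
  .FTTF.
  ..FTTF
  ...TTT
Step 4: 7 trees catch fire, 5 burn out
  FTT...
  .F....
  ..FF..
  ...FF.
  ...TTF

FTT...
.F....
..FF..
...FF.
...TTF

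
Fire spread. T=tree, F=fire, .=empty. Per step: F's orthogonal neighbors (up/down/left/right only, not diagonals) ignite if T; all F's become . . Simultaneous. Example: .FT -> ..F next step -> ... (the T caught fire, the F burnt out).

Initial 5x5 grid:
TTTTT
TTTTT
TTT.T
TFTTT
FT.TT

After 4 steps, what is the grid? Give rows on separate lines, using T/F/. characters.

Step 1: 4 trees catch fire, 2 burn out
  TTTTT
  TTTTT
  TFT.T
  F.FTT
  .F.TT
Step 2: 4 trees catch fire, 4 burn out
  TTTTT
  TFTTT
  F.F.T
  ...FT
  ...TT
Step 3: 5 trees catch fire, 4 burn out
  TFTTT
  F.FTT
  ....T
  ....F
  ...FT
Step 4: 5 trees catch fire, 5 burn out
  F.FTT
  ...FT
  ....F
  .....
  ....F

F.FTT
...FT
....F
.....
....F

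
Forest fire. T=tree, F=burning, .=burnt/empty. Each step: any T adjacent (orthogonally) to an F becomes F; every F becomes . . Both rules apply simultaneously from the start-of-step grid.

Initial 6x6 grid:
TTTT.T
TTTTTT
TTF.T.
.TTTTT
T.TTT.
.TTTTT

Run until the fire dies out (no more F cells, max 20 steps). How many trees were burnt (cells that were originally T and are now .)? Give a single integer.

Step 1: +3 fires, +1 burnt (F count now 3)
Step 2: +7 fires, +3 burnt (F count now 7)
Step 3: +7 fires, +7 burnt (F count now 7)
Step 4: +7 fires, +7 burnt (F count now 7)
Step 5: +2 fires, +7 burnt (F count now 2)
Step 6: +1 fires, +2 burnt (F count now 1)
Step 7: +0 fires, +1 burnt (F count now 0)
Fire out after step 7
Initially T: 28, now '.': 35
Total burnt (originally-T cells now '.'): 27

Answer: 27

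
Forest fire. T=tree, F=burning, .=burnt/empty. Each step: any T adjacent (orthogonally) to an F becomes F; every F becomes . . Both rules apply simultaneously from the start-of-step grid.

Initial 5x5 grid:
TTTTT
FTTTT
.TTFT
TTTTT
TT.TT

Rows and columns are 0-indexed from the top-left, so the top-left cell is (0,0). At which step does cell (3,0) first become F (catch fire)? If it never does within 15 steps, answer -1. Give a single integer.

Step 1: cell (3,0)='T' (+6 fires, +2 burnt)
Step 2: cell (3,0)='T' (+8 fires, +6 burnt)
Step 3: cell (3,0)='T' (+4 fires, +8 burnt)
Step 4: cell (3,0)='F' (+2 fires, +4 burnt)
  -> target ignites at step 4
Step 5: cell (3,0)='.' (+1 fires, +2 burnt)
Step 6: cell (3,0)='.' (+0 fires, +1 burnt)
  fire out at step 6

4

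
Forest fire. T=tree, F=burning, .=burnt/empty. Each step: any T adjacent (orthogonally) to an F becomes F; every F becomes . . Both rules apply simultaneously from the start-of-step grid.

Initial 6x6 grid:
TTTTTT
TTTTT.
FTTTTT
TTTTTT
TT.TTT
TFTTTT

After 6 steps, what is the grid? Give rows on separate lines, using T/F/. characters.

Step 1: 6 trees catch fire, 2 burn out
  TTTTTT
  FTTTT.
  .FTTTT
  FTTTTT
  TF.TTT
  F.FTTT
Step 2: 6 trees catch fire, 6 burn out
  FTTTTT
  .FTTT.
  ..FTTT
  .FTTTT
  F..TTT
  ...FTT
Step 3: 6 trees catch fire, 6 burn out
  .FTTTT
  ..FTT.
  ...FTT
  ..FTTT
  ...FTT
  ....FT
Step 4: 6 trees catch fire, 6 burn out
  ..FTTT
  ...FT.
  ....FT
  ...FTT
  ....FT
  .....F
Step 5: 5 trees catch fire, 6 burn out
  ...FTT
  ....F.
  .....F
  ....FT
  .....F
  ......
Step 6: 2 trees catch fire, 5 burn out
  ....FT
  ......
  ......
  .....F
  ......
  ......

....FT
......
......
.....F
......
......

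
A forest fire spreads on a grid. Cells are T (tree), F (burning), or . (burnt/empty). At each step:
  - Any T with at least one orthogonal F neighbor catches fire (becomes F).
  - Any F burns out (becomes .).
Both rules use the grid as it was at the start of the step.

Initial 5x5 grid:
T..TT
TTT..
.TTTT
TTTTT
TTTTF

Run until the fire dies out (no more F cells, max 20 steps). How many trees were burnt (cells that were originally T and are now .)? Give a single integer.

Step 1: +2 fires, +1 burnt (F count now 2)
Step 2: +3 fires, +2 burnt (F count now 3)
Step 3: +3 fires, +3 burnt (F count now 3)
Step 4: +3 fires, +3 burnt (F count now 3)
Step 5: +3 fires, +3 burnt (F count now 3)
Step 6: +1 fires, +3 burnt (F count now 1)
Step 7: +1 fires, +1 burnt (F count now 1)
Step 8: +1 fires, +1 burnt (F count now 1)
Step 9: +0 fires, +1 burnt (F count now 0)
Fire out after step 9
Initially T: 19, now '.': 23
Total burnt (originally-T cells now '.'): 17

Answer: 17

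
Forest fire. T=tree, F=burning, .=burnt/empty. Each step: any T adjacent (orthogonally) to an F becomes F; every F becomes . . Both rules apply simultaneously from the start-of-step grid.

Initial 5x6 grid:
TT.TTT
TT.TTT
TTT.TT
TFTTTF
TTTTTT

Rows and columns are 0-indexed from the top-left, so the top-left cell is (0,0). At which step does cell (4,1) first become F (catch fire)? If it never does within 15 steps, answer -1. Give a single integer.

Step 1: cell (4,1)='F' (+7 fires, +2 burnt)
  -> target ignites at step 1
Step 2: cell (4,1)='.' (+9 fires, +7 burnt)
Step 3: cell (4,1)='.' (+5 fires, +9 burnt)
Step 4: cell (4,1)='.' (+3 fires, +5 burnt)
Step 5: cell (4,1)='.' (+1 fires, +3 burnt)
Step 6: cell (4,1)='.' (+0 fires, +1 burnt)
  fire out at step 6

1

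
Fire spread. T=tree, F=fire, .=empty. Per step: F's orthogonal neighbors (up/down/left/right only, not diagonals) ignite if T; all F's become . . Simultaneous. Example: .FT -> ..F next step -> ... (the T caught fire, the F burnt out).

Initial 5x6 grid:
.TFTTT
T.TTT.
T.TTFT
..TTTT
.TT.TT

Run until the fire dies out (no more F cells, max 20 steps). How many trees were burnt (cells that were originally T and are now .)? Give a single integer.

Step 1: +7 fires, +2 burnt (F count now 7)
Step 2: +6 fires, +7 burnt (F count now 6)
Step 3: +3 fires, +6 burnt (F count now 3)
Step 4: +1 fires, +3 burnt (F count now 1)
Step 5: +1 fires, +1 burnt (F count now 1)
Step 6: +0 fires, +1 burnt (F count now 0)
Fire out after step 6
Initially T: 20, now '.': 28
Total burnt (originally-T cells now '.'): 18

Answer: 18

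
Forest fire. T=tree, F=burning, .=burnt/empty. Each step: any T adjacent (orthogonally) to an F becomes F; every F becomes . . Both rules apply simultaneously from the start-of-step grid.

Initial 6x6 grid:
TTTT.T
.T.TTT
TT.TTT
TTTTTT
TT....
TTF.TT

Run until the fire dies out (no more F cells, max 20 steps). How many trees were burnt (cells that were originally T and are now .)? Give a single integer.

Step 1: +1 fires, +1 burnt (F count now 1)
Step 2: +2 fires, +1 burnt (F count now 2)
Step 3: +2 fires, +2 burnt (F count now 2)
Step 4: +3 fires, +2 burnt (F count now 3)
Step 5: +3 fires, +3 burnt (F count now 3)
Step 6: +3 fires, +3 burnt (F count now 3)
Step 7: +5 fires, +3 burnt (F count now 5)
Step 8: +3 fires, +5 burnt (F count now 3)
Step 9: +1 fires, +3 burnt (F count now 1)
Step 10: +1 fires, +1 burnt (F count now 1)
Step 11: +0 fires, +1 burnt (F count now 0)
Fire out after step 11
Initially T: 26, now '.': 34
Total burnt (originally-T cells now '.'): 24

Answer: 24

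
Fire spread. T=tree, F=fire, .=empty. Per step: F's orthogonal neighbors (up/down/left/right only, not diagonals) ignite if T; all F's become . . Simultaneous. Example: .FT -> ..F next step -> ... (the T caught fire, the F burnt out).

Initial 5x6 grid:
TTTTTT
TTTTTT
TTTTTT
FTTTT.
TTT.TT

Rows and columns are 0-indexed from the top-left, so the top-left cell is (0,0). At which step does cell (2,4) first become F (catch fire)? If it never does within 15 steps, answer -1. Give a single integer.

Step 1: cell (2,4)='T' (+3 fires, +1 burnt)
Step 2: cell (2,4)='T' (+4 fires, +3 burnt)
Step 3: cell (2,4)='T' (+5 fires, +4 burnt)
Step 4: cell (2,4)='T' (+4 fires, +5 burnt)
Step 5: cell (2,4)='F' (+4 fires, +4 burnt)
  -> target ignites at step 5
Step 6: cell (2,4)='.' (+4 fires, +4 burnt)
Step 7: cell (2,4)='.' (+2 fires, +4 burnt)
Step 8: cell (2,4)='.' (+1 fires, +2 burnt)
Step 9: cell (2,4)='.' (+0 fires, +1 burnt)
  fire out at step 9

5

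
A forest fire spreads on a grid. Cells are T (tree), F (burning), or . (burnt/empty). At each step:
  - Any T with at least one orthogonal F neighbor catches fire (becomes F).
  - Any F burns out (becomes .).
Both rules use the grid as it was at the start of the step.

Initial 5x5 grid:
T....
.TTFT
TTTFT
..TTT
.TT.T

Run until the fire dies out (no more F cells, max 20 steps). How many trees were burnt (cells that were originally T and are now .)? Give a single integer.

Step 1: +5 fires, +2 burnt (F count now 5)
Step 2: +4 fires, +5 burnt (F count now 4)
Step 3: +3 fires, +4 burnt (F count now 3)
Step 4: +1 fires, +3 burnt (F count now 1)
Step 5: +0 fires, +1 burnt (F count now 0)
Fire out after step 5
Initially T: 14, now '.': 24
Total burnt (originally-T cells now '.'): 13

Answer: 13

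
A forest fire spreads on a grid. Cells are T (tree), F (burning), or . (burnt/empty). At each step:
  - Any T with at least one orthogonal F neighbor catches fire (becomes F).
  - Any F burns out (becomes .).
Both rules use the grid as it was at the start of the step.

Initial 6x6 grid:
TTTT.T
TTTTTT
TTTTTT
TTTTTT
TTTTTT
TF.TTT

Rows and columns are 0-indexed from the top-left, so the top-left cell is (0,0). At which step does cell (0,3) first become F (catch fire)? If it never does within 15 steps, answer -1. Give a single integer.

Step 1: cell (0,3)='T' (+2 fires, +1 burnt)
Step 2: cell (0,3)='T' (+3 fires, +2 burnt)
Step 3: cell (0,3)='T' (+4 fires, +3 burnt)
Step 4: cell (0,3)='T' (+6 fires, +4 burnt)
Step 5: cell (0,3)='T' (+7 fires, +6 burnt)
Step 6: cell (0,3)='T' (+6 fires, +7 burnt)
Step 7: cell (0,3)='F' (+3 fires, +6 burnt)
  -> target ignites at step 7
Step 8: cell (0,3)='.' (+1 fires, +3 burnt)
Step 9: cell (0,3)='.' (+1 fires, +1 burnt)
Step 10: cell (0,3)='.' (+0 fires, +1 burnt)
  fire out at step 10

7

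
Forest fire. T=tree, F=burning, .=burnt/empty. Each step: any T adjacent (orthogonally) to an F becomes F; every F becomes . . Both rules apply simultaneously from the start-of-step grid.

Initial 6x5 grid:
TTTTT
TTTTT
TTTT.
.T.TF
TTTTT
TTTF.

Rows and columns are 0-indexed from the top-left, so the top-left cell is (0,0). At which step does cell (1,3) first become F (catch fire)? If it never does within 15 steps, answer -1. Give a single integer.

Step 1: cell (1,3)='T' (+4 fires, +2 burnt)
Step 2: cell (1,3)='T' (+3 fires, +4 burnt)
Step 3: cell (1,3)='F' (+4 fires, +3 burnt)
  -> target ignites at step 3
Step 4: cell (1,3)='.' (+6 fires, +4 burnt)
Step 5: cell (1,3)='.' (+4 fires, +6 burnt)
Step 6: cell (1,3)='.' (+2 fires, +4 burnt)
Step 7: cell (1,3)='.' (+1 fires, +2 burnt)
Step 8: cell (1,3)='.' (+0 fires, +1 burnt)
  fire out at step 8

3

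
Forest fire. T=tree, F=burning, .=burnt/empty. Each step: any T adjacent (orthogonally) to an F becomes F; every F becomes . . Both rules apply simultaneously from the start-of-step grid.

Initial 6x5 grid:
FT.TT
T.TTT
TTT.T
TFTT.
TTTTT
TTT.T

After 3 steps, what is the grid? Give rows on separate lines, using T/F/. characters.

Step 1: 6 trees catch fire, 2 burn out
  .F.TT
  F.TTT
  TFT.T
  F.FT.
  TFTTT
  TTT.T
Step 2: 6 trees catch fire, 6 burn out
  ...TT
  ..TTT
  F.F.T
  ...F.
  F.FTT
  TFT.T
Step 3: 4 trees catch fire, 6 burn out
  ...TT
  ..FTT
  ....T
  .....
  ...FT
  F.F.T

...TT
..FTT
....T
.....
...FT
F.F.T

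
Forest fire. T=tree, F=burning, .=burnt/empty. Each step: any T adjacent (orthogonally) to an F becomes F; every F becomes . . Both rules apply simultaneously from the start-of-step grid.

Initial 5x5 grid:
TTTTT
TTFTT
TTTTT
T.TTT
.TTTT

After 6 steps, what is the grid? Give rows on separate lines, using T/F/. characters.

Step 1: 4 trees catch fire, 1 burn out
  TTFTT
  TF.FT
  TTFTT
  T.TTT
  .TTTT
Step 2: 7 trees catch fire, 4 burn out
  TF.FT
  F...F
  TF.FT
  T.FTT
  .TTTT
Step 3: 6 trees catch fire, 7 burn out
  F...F
  .....
  F...F
  T..FT
  .TFTT
Step 4: 4 trees catch fire, 6 burn out
  .....
  .....
  .....
  F...F
  .F.FT
Step 5: 1 trees catch fire, 4 burn out
  .....
  .....
  .....
  .....
  ....F
Step 6: 0 trees catch fire, 1 burn out
  .....
  .....
  .....
  .....
  .....

.....
.....
.....
.....
.....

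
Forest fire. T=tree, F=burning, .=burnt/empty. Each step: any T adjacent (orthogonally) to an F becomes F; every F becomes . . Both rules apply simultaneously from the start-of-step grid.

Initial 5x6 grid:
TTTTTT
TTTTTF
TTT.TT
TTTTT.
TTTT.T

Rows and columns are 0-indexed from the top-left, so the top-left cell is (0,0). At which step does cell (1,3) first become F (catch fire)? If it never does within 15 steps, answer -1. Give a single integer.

Step 1: cell (1,3)='T' (+3 fires, +1 burnt)
Step 2: cell (1,3)='F' (+3 fires, +3 burnt)
  -> target ignites at step 2
Step 3: cell (1,3)='.' (+3 fires, +3 burnt)
Step 4: cell (1,3)='.' (+4 fires, +3 burnt)
Step 5: cell (1,3)='.' (+5 fires, +4 burnt)
Step 6: cell (1,3)='.' (+4 fires, +5 burnt)
Step 7: cell (1,3)='.' (+2 fires, +4 burnt)
Step 8: cell (1,3)='.' (+1 fires, +2 burnt)
Step 9: cell (1,3)='.' (+0 fires, +1 burnt)
  fire out at step 9

2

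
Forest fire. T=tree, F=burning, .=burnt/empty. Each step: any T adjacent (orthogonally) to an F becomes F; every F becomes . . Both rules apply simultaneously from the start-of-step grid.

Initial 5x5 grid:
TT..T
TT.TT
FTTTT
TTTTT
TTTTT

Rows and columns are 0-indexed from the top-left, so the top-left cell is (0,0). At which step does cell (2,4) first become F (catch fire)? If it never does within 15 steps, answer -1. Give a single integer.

Step 1: cell (2,4)='T' (+3 fires, +1 burnt)
Step 2: cell (2,4)='T' (+5 fires, +3 burnt)
Step 3: cell (2,4)='T' (+4 fires, +5 burnt)
Step 4: cell (2,4)='F' (+4 fires, +4 burnt)
  -> target ignites at step 4
Step 5: cell (2,4)='.' (+3 fires, +4 burnt)
Step 6: cell (2,4)='.' (+2 fires, +3 burnt)
Step 7: cell (2,4)='.' (+0 fires, +2 burnt)
  fire out at step 7

4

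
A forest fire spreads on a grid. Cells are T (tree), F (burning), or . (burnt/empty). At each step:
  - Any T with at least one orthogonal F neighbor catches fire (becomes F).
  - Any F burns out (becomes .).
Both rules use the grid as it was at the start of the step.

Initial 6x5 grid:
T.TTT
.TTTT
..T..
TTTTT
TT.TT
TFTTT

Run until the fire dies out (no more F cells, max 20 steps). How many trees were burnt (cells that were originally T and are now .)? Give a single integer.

Step 1: +3 fires, +1 burnt (F count now 3)
Step 2: +3 fires, +3 burnt (F count now 3)
Step 3: +4 fires, +3 burnt (F count now 4)
Step 4: +3 fires, +4 burnt (F count now 3)
Step 5: +2 fires, +3 burnt (F count now 2)
Step 6: +3 fires, +2 burnt (F count now 3)
Step 7: +2 fires, +3 burnt (F count now 2)
Step 8: +1 fires, +2 burnt (F count now 1)
Step 9: +0 fires, +1 burnt (F count now 0)
Fire out after step 9
Initially T: 22, now '.': 29
Total burnt (originally-T cells now '.'): 21

Answer: 21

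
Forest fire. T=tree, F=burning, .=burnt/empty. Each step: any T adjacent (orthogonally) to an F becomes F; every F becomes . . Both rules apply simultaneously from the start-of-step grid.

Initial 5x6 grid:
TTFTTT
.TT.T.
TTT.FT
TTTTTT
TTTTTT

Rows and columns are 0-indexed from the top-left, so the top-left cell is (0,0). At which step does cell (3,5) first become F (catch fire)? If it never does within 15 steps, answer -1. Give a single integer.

Step 1: cell (3,5)='T' (+6 fires, +2 burnt)
Step 2: cell (3,5)='F' (+7 fires, +6 burnt)
  -> target ignites at step 2
Step 3: cell (3,5)='.' (+5 fires, +7 burnt)
Step 4: cell (3,5)='.' (+3 fires, +5 burnt)
Step 5: cell (3,5)='.' (+2 fires, +3 burnt)
Step 6: cell (3,5)='.' (+1 fires, +2 burnt)
Step 7: cell (3,5)='.' (+0 fires, +1 burnt)
  fire out at step 7

2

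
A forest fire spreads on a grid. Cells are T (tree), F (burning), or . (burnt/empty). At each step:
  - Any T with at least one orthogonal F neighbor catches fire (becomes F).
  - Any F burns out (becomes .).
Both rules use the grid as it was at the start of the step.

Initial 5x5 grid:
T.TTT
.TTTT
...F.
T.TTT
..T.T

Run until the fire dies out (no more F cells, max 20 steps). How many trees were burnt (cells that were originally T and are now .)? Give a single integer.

Step 1: +2 fires, +1 burnt (F count now 2)
Step 2: +5 fires, +2 burnt (F count now 5)
Step 3: +5 fires, +5 burnt (F count now 5)
Step 4: +0 fires, +5 burnt (F count now 0)
Fire out after step 4
Initially T: 14, now '.': 23
Total burnt (originally-T cells now '.'): 12

Answer: 12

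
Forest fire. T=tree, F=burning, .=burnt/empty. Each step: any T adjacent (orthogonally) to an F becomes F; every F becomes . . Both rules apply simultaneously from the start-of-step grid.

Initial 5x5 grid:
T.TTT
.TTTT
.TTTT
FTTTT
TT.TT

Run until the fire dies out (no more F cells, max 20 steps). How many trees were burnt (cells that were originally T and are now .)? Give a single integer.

Step 1: +2 fires, +1 burnt (F count now 2)
Step 2: +3 fires, +2 burnt (F count now 3)
Step 3: +3 fires, +3 burnt (F count now 3)
Step 4: +4 fires, +3 burnt (F count now 4)
Step 5: +4 fires, +4 burnt (F count now 4)
Step 6: +2 fires, +4 burnt (F count now 2)
Step 7: +1 fires, +2 burnt (F count now 1)
Step 8: +0 fires, +1 burnt (F count now 0)
Fire out after step 8
Initially T: 20, now '.': 24
Total burnt (originally-T cells now '.'): 19

Answer: 19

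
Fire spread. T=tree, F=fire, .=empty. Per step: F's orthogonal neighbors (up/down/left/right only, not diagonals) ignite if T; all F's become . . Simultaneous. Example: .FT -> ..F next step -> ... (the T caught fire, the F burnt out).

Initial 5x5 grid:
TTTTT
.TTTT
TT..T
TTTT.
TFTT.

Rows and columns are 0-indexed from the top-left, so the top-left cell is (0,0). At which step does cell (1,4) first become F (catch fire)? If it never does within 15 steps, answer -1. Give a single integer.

Step 1: cell (1,4)='T' (+3 fires, +1 burnt)
Step 2: cell (1,4)='T' (+4 fires, +3 burnt)
Step 3: cell (1,4)='T' (+3 fires, +4 burnt)
Step 4: cell (1,4)='T' (+2 fires, +3 burnt)
Step 5: cell (1,4)='T' (+3 fires, +2 burnt)
Step 6: cell (1,4)='F' (+2 fires, +3 burnt)
  -> target ignites at step 6
Step 7: cell (1,4)='.' (+2 fires, +2 burnt)
Step 8: cell (1,4)='.' (+0 fires, +2 burnt)
  fire out at step 8

6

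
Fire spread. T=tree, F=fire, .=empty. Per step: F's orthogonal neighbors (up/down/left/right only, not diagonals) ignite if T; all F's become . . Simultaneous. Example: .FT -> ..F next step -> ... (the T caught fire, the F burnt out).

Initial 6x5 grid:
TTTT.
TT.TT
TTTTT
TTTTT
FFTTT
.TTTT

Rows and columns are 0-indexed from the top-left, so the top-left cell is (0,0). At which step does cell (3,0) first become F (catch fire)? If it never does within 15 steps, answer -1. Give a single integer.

Step 1: cell (3,0)='F' (+4 fires, +2 burnt)
  -> target ignites at step 1
Step 2: cell (3,0)='.' (+5 fires, +4 burnt)
Step 3: cell (3,0)='.' (+6 fires, +5 burnt)
Step 4: cell (3,0)='.' (+5 fires, +6 burnt)
Step 5: cell (3,0)='.' (+3 fires, +5 burnt)
Step 6: cell (3,0)='.' (+2 fires, +3 burnt)
Step 7: cell (3,0)='.' (+0 fires, +2 burnt)
  fire out at step 7

1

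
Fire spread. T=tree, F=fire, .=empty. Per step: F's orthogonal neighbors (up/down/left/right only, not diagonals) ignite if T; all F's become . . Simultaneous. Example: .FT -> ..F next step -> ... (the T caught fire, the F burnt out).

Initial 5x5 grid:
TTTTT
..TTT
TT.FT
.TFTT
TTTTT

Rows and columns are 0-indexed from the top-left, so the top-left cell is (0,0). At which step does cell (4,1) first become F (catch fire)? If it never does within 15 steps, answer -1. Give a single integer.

Step 1: cell (4,1)='T' (+5 fires, +2 burnt)
Step 2: cell (4,1)='F' (+7 fires, +5 burnt)
  -> target ignites at step 2
Step 3: cell (4,1)='.' (+5 fires, +7 burnt)
Step 4: cell (4,1)='.' (+1 fires, +5 burnt)
Step 5: cell (4,1)='.' (+1 fires, +1 burnt)
Step 6: cell (4,1)='.' (+0 fires, +1 burnt)
  fire out at step 6

2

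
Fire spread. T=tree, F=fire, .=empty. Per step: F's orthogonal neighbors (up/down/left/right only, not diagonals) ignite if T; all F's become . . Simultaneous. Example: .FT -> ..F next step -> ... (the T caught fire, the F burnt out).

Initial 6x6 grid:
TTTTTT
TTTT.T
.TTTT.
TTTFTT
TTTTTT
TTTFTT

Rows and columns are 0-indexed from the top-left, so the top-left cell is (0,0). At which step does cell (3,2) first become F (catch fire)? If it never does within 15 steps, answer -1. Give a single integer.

Step 1: cell (3,2)='F' (+6 fires, +2 burnt)
  -> target ignites at step 1
Step 2: cell (3,2)='.' (+9 fires, +6 burnt)
Step 3: cell (3,2)='.' (+7 fires, +9 burnt)
Step 4: cell (3,2)='.' (+4 fires, +7 burnt)
Step 5: cell (3,2)='.' (+3 fires, +4 burnt)
Step 6: cell (3,2)='.' (+2 fires, +3 burnt)
Step 7: cell (3,2)='.' (+0 fires, +2 burnt)
  fire out at step 7

1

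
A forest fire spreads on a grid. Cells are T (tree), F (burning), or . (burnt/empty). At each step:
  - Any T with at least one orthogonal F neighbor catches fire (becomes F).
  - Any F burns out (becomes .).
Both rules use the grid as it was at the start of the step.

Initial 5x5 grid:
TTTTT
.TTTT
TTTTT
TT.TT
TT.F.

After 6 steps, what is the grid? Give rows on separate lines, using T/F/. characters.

Step 1: 1 trees catch fire, 1 burn out
  TTTTT
  .TTTT
  TTTTT
  TT.FT
  TT...
Step 2: 2 trees catch fire, 1 burn out
  TTTTT
  .TTTT
  TTTFT
  TT..F
  TT...
Step 3: 3 trees catch fire, 2 burn out
  TTTTT
  .TTFT
  TTF.F
  TT...
  TT...
Step 4: 4 trees catch fire, 3 burn out
  TTTFT
  .TF.F
  TF...
  TT...
  TT...
Step 5: 5 trees catch fire, 4 burn out
  TTF.F
  .F...
  F....
  TF...
  TT...
Step 6: 3 trees catch fire, 5 burn out
  TF...
  .....
  .....
  F....
  TF...

TF...
.....
.....
F....
TF...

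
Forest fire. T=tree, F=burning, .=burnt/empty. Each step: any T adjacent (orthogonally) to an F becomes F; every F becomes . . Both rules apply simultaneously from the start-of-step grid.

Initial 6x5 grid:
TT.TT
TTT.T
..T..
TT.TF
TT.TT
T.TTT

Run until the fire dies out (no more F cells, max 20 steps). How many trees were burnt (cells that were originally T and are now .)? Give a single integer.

Answer: 6

Derivation:
Step 1: +2 fires, +1 burnt (F count now 2)
Step 2: +2 fires, +2 burnt (F count now 2)
Step 3: +1 fires, +2 burnt (F count now 1)
Step 4: +1 fires, +1 burnt (F count now 1)
Step 5: +0 fires, +1 burnt (F count now 0)
Fire out after step 5
Initially T: 20, now '.': 16
Total burnt (originally-T cells now '.'): 6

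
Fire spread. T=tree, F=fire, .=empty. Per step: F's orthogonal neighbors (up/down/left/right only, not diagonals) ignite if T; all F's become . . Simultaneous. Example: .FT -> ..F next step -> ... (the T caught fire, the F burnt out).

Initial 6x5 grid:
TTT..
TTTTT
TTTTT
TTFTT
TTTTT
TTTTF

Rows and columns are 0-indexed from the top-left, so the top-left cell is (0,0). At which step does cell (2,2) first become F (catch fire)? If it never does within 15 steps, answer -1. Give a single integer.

Step 1: cell (2,2)='F' (+6 fires, +2 burnt)
  -> target ignites at step 1
Step 2: cell (2,2)='.' (+8 fires, +6 burnt)
Step 3: cell (2,2)='.' (+7 fires, +8 burnt)
Step 4: cell (2,2)='.' (+4 fires, +7 burnt)
Step 5: cell (2,2)='.' (+1 fires, +4 burnt)
Step 6: cell (2,2)='.' (+0 fires, +1 burnt)
  fire out at step 6

1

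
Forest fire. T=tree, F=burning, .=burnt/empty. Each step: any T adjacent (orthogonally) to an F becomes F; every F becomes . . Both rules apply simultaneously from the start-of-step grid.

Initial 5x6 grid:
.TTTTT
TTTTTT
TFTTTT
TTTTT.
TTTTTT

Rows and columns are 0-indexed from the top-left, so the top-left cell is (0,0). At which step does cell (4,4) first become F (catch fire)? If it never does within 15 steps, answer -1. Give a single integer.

Step 1: cell (4,4)='T' (+4 fires, +1 burnt)
Step 2: cell (4,4)='T' (+7 fires, +4 burnt)
Step 3: cell (4,4)='T' (+6 fires, +7 burnt)
Step 4: cell (4,4)='T' (+5 fires, +6 burnt)
Step 5: cell (4,4)='F' (+3 fires, +5 burnt)
  -> target ignites at step 5
Step 6: cell (4,4)='.' (+2 fires, +3 burnt)
Step 7: cell (4,4)='.' (+0 fires, +2 burnt)
  fire out at step 7

5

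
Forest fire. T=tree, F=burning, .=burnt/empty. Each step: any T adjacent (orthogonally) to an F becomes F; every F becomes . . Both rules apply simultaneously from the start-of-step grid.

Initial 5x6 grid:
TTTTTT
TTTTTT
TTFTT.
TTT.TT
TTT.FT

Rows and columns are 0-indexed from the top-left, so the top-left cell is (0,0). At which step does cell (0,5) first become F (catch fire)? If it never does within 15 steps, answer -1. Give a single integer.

Step 1: cell (0,5)='T' (+6 fires, +2 burnt)
Step 2: cell (0,5)='T' (+8 fires, +6 burnt)
Step 3: cell (0,5)='T' (+6 fires, +8 burnt)
Step 4: cell (0,5)='T' (+4 fires, +6 burnt)
Step 5: cell (0,5)='F' (+1 fires, +4 burnt)
  -> target ignites at step 5
Step 6: cell (0,5)='.' (+0 fires, +1 burnt)
  fire out at step 6

5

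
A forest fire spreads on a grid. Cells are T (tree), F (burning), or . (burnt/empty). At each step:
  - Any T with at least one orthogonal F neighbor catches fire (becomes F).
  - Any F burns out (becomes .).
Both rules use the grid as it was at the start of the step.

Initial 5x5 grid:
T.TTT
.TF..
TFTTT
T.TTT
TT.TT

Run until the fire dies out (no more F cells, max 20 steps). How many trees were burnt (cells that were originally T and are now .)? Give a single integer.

Step 1: +4 fires, +2 burnt (F count now 4)
Step 2: +4 fires, +4 burnt (F count now 4)
Step 3: +4 fires, +4 burnt (F count now 4)
Step 4: +3 fires, +4 burnt (F count now 3)
Step 5: +1 fires, +3 burnt (F count now 1)
Step 6: +0 fires, +1 burnt (F count now 0)
Fire out after step 6
Initially T: 17, now '.': 24
Total burnt (originally-T cells now '.'): 16

Answer: 16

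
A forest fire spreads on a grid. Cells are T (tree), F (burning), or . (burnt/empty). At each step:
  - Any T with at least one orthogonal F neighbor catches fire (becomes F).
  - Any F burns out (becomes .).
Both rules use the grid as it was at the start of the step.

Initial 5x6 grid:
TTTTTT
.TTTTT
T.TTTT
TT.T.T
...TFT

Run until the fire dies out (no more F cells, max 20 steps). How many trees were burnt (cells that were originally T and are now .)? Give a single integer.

Answer: 19

Derivation:
Step 1: +2 fires, +1 burnt (F count now 2)
Step 2: +2 fires, +2 burnt (F count now 2)
Step 3: +2 fires, +2 burnt (F count now 2)
Step 4: +4 fires, +2 burnt (F count now 4)
Step 5: +4 fires, +4 burnt (F count now 4)
Step 6: +3 fires, +4 burnt (F count now 3)
Step 7: +1 fires, +3 burnt (F count now 1)
Step 8: +1 fires, +1 burnt (F count now 1)
Step 9: +0 fires, +1 burnt (F count now 0)
Fire out after step 9
Initially T: 22, now '.': 27
Total burnt (originally-T cells now '.'): 19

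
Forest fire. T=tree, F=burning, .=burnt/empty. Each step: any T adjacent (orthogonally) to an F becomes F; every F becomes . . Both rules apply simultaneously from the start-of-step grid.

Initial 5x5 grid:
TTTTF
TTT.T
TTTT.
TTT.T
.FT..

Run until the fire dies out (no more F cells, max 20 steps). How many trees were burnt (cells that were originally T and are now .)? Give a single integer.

Step 1: +4 fires, +2 burnt (F count now 4)
Step 2: +4 fires, +4 burnt (F count now 4)
Step 3: +5 fires, +4 burnt (F count now 5)
Step 4: +3 fires, +5 burnt (F count now 3)
Step 5: +0 fires, +3 burnt (F count now 0)
Fire out after step 5
Initially T: 17, now '.': 24
Total burnt (originally-T cells now '.'): 16

Answer: 16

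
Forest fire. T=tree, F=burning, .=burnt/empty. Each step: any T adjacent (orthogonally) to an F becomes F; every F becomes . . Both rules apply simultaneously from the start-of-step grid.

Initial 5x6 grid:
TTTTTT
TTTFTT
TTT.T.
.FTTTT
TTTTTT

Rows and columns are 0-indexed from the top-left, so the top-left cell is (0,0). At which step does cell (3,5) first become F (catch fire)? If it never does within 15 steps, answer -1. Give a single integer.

Step 1: cell (3,5)='T' (+6 fires, +2 burnt)
Step 2: cell (3,5)='T' (+10 fires, +6 burnt)
Step 3: cell (3,5)='T' (+5 fires, +10 burnt)
Step 4: cell (3,5)='F' (+3 fires, +5 burnt)
  -> target ignites at step 4
Step 5: cell (3,5)='.' (+1 fires, +3 burnt)
Step 6: cell (3,5)='.' (+0 fires, +1 burnt)
  fire out at step 6

4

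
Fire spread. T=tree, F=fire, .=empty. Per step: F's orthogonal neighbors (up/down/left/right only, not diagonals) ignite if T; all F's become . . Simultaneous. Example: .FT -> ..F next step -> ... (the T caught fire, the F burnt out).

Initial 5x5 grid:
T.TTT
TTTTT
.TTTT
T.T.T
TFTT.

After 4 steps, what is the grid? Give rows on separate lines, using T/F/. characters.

Step 1: 2 trees catch fire, 1 burn out
  T.TTT
  TTTTT
  .TTTT
  T.T.T
  F.FT.
Step 2: 3 trees catch fire, 2 burn out
  T.TTT
  TTTTT
  .TTTT
  F.F.T
  ...F.
Step 3: 1 trees catch fire, 3 burn out
  T.TTT
  TTTTT
  .TFTT
  ....T
  .....
Step 4: 3 trees catch fire, 1 burn out
  T.TTT
  TTFTT
  .F.FT
  ....T
  .....

T.TTT
TTFTT
.F.FT
....T
.....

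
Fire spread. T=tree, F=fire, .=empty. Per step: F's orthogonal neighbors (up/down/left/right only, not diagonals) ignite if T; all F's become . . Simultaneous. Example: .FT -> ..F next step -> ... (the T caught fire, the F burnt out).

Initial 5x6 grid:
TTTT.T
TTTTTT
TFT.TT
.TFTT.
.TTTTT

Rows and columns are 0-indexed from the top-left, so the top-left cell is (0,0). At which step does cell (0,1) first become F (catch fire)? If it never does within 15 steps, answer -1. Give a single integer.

Step 1: cell (0,1)='T' (+6 fires, +2 burnt)
Step 2: cell (0,1)='F' (+6 fires, +6 burnt)
  -> target ignites at step 2
Step 3: cell (0,1)='.' (+5 fires, +6 burnt)
Step 4: cell (0,1)='.' (+4 fires, +5 burnt)
Step 5: cell (0,1)='.' (+1 fires, +4 burnt)
Step 6: cell (0,1)='.' (+1 fires, +1 burnt)
Step 7: cell (0,1)='.' (+0 fires, +1 burnt)
  fire out at step 7

2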